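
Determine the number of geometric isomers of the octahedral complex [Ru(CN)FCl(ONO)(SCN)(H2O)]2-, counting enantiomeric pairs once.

An octahedron has six vertices in three trans pairs; every non-trans pair is cis.
Placing the ligands in turn and identifying arrangements related by rotation or reflection leaves 15 distinct geometric isomers.

15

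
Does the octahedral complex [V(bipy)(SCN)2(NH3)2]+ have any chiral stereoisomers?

yes

The six octahedral sites form three mutually perpendicular trans pairs.
Each bipy is bidentate and must span two cis positions.
The distinct arrangements are (3 in all): SCN cis, NH3 trans; SCN cis, NH3 cis (chiral); SCN trans, NH3 cis.
One of these lacks any improper symmetry element and so occurs as an enantiomeric pair, giving 3 + 1 = 4 stereoisomers in total.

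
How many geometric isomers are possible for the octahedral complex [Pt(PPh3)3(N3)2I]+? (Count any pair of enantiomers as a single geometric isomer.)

3

The six octahedral sites form three mutually perpendicular trans pairs.
Working through the distinct placements yields 3 geometric isomers: PPh3 mer, N3 cis; PPh3 mer, N3 trans; PPh3 fac, N3 cis.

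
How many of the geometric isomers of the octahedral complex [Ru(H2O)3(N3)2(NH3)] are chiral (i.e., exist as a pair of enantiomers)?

In an octahedral complex each vertex has one trans partner and four cis neighbours.
Systematic placement gives 3 geometric isomers: H2O mer, N3 cis; H2O mer, N3 trans; H2O fac, N3 cis.
Each arrangement has an internal mirror plane or centre of symmetry, so none is chiral.

0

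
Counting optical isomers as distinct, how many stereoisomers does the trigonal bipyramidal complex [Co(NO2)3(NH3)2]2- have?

In a trigonal bipyramid the two axial positions differ from the three equatorial ones.
Systematic placement gives 3 geometric isomers: NH3 both axial; NH3 one axial, one equatorial; NH3 both equatorial.
Each arrangement has an internal mirror plane or centre of symmetry, so none is chiral.

3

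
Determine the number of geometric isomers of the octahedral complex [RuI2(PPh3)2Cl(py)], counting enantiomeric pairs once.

In an octahedral complex each vertex has one trans partner and four cis neighbours.
The distinct arrangements are (6 in all): I cis, PPh3 cis (3 arrangements, 2 chiral); I cis, PPh3 trans; I trans, PPh3 cis; I trans, PPh3 trans.

6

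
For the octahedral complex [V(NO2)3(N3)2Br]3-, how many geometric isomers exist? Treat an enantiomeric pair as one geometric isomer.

3

The distinct arrangements are (3 in all): NO2 mer, N3 cis; NO2 mer, N3 trans; NO2 fac, N3 cis.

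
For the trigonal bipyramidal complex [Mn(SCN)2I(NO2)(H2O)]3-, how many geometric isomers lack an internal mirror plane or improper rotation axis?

3

In a trigonal bipyramid the two axial positions differ from the three equatorial ones.
Placing the ligands in turn and identifying arrangements related by rotation or reflection leaves 7 distinct geometric isomers.
Of these, 3 lack any improper symmetry element and so occur as enantiomeric pairs, giving 7 + 3 = 10 stereoisomers in total.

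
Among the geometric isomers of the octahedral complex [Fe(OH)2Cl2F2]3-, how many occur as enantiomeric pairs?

Working through the distinct placements yields 5 geometric isomers: OH trans, Cl trans, F trans; OH cis, Cl trans, F cis; OH trans, Cl cis, F cis; OH cis, Cl cis, F cis (chiral); OH cis, Cl cis, F trans.
One of these lacks any improper symmetry element and so occurs as an enantiomeric pair, giving 5 + 1 = 6 stereoisomers in total.

1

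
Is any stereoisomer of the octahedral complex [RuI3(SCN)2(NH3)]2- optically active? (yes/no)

The six octahedral sites form three mutually perpendicular trans pairs.
There are 3 geometric isomers: I mer, SCN trans; I mer, SCN cis; I fac, SCN cis.
Each arrangement has an internal mirror plane or centre of symmetry, so none is chiral.

no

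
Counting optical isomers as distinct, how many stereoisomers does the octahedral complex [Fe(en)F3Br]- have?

An octahedron has six vertices in three trans pairs; every non-trans pair is cis.
Each en is bidentate and must span two cis positions.
The distinct arrangements are (2 in all): F fac; F mer.
Each arrangement has an internal mirror plane or centre of symmetry, so none is chiral.

2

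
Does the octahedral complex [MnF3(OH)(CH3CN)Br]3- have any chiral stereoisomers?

yes

There are 4 geometric isomers: F mer (3 arrangements); F fac (chiral).
One of these lacks any improper symmetry element and so occurs as an enantiomeric pair, giving 4 + 1 = 5 stereoisomers in total.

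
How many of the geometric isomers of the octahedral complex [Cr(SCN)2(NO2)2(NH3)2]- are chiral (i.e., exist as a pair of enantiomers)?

The six octahedral sites form three mutually perpendicular trans pairs.
There are 5 geometric isomers: SCN trans, NO2 trans, NH3 trans; SCN cis, NO2 cis, NH3 trans; SCN trans, NO2 cis, NH3 cis; SCN cis, NO2 cis, NH3 cis (chiral); SCN cis, NO2 trans, NH3 cis.
One of these lacks any improper symmetry element and so occurs as an enantiomeric pair, giving 5 + 1 = 6 stereoisomers in total.

1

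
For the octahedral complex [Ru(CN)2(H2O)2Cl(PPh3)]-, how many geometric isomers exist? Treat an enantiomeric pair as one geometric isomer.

An octahedron has six vertices in three trans pairs; every non-trans pair is cis.
Working through the distinct placements yields 6 geometric isomers: CN trans, H2O cis; CN trans, H2O trans; CN cis, H2O cis (3 arrangements, 2 chiral); CN cis, H2O trans.

6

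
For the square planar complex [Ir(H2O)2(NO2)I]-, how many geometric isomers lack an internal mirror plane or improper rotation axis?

0

In a square planar complex each vertex has one trans partner and two cis neighbours.
The distinct arrangements are (2 in all): H2O cis; H2O trans.
Each arrangement has an internal mirror plane or centre of symmetry, so none is chiral.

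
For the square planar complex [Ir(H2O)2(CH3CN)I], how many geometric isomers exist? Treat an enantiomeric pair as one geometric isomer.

2

Working through the distinct placements yields 2 geometric isomers: H2O cis; H2O trans.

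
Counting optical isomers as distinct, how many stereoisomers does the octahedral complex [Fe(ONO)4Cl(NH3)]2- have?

An octahedron has six vertices in three trans pairs; every non-trans pair is cis.
There are 2 geometric isomers: Cl and NH3 mutually trans; Cl and NH3 mutually cis.
Each arrangement has an internal mirror plane or centre of symmetry, so none is chiral.

2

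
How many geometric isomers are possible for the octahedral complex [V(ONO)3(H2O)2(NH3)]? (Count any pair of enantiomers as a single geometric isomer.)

3

An octahedron has six vertices in three trans pairs; every non-trans pair is cis.
There are 3 geometric isomers: ONO mer, H2O trans; ONO mer, H2O cis; ONO fac, H2O cis.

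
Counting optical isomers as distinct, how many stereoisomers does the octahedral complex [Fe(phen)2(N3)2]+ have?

3

The six octahedral sites form three mutually perpendicular trans pairs.
Each phen is bidentate and must span two cis positions.
Working through the distinct placements yields 2 geometric isomers: N3 trans; N3 cis (chiral).
One of these lacks any improper symmetry element and so occurs as an enantiomeric pair, giving 2 + 1 = 3 stereoisomers in total.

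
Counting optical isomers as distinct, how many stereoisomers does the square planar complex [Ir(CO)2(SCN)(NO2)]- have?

Systematic placement gives 2 geometric isomers: CO cis; CO trans.
Each arrangement has an internal mirror plane or centre of symmetry, so none is chiral.

2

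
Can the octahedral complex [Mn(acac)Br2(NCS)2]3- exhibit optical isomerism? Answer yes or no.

In an octahedral complex each vertex has one trans partner and four cis neighbours.
Each acac is bidentate and must span two cis positions.
There are 3 geometric isomers: Br trans, NCS cis; Br cis, NCS cis (chiral); Br cis, NCS trans.
One of these lacks any improper symmetry element and so occurs as an enantiomeric pair, giving 3 + 1 = 4 stereoisomers in total.

yes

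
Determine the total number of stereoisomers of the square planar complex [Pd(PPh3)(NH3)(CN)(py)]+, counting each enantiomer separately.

In a square planar complex each vertex has one trans partner and two cis neighbours.
Working through the distinct placements yields 3 geometric isomers: (CN/PPh3 trans, NH3/py trans); (CN/py trans, NH3/PPh3 trans); (CN/NH3 trans, PPh3/py trans).
Each arrangement has an internal mirror plane or centre of symmetry, so none is chiral.

3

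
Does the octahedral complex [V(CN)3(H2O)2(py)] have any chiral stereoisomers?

no

Systematic placement gives 3 geometric isomers: CN mer, H2O cis; CN mer, H2O trans; CN fac, H2O cis.
Each arrangement has an internal mirror plane or centre of symmetry, so none is chiral.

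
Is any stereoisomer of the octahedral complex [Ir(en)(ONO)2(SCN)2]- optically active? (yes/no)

The six octahedral sites form three mutually perpendicular trans pairs.
Each en is bidentate and must span two cis positions.
Working through the distinct placements yields 3 geometric isomers: ONO trans, SCN cis; ONO cis, SCN cis (chiral); ONO cis, SCN trans.
One of these lacks any improper symmetry element and so occurs as an enantiomeric pair, giving 3 + 1 = 4 stereoisomers in total.

yes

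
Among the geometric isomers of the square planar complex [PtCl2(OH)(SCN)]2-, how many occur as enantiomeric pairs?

In a square planar complex each vertex has one trans partner and two cis neighbours.
Working through the distinct placements yields 2 geometric isomers: Cl cis; Cl trans.
Each arrangement has an internal mirror plane or centre of symmetry, so none is chiral.

0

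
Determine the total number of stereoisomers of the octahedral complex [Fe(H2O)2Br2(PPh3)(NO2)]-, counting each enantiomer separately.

8

The distinct arrangements are (6 in all): H2O trans, Br trans; H2O cis, Br trans; H2O cis, Br cis (3 arrangements, 2 chiral); H2O trans, Br cis.
Of these, 2 lack any improper symmetry element and so occur as enantiomeric pairs, giving 6 + 2 = 8 stereoisomers in total.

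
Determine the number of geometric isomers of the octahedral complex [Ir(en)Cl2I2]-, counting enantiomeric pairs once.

3

Each en is bidentate and must span two cis positions.
There are 3 geometric isomers: Cl trans, I cis; Cl cis, I cis (chiral); Cl cis, I trans.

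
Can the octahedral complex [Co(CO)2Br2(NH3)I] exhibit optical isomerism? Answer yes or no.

The six octahedral sites form three mutually perpendicular trans pairs.
Working through the distinct placements yields 6 geometric isomers: CO trans, Br trans; CO cis, Br trans; CO cis, Br cis (3 arrangements, 2 chiral); CO trans, Br cis.
Of these, 2 lack any improper symmetry element and so occur as enantiomeric pairs, giving 6 + 2 = 8 stereoisomers in total.

yes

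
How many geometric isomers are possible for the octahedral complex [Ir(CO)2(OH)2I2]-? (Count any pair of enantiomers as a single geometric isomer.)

5

An octahedron has six vertices in three trans pairs; every non-trans pair is cis.
Working through the distinct placements yields 5 geometric isomers: CO trans, OH trans, I trans; CO trans, OH cis, I cis; CO cis, OH trans, I cis; CO cis, OH cis, I cis (chiral); CO cis, OH cis, I trans.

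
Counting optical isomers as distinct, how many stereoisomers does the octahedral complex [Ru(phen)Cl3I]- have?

Each phen is bidentate and must span two cis positions.
There are 2 geometric isomers: Cl mer; Cl fac.
Each arrangement has an internal mirror plane or centre of symmetry, so none is chiral.

2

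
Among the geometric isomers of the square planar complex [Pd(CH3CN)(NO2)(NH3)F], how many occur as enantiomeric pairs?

0

There are 3 geometric isomers: (CH3CN/NH3 trans, F/NO2 trans); (CH3CN/NO2 trans, F/NH3 trans); (CH3CN/F trans, NH3/NO2 trans).
Each arrangement has an internal mirror plane or centre of symmetry, so none is chiral.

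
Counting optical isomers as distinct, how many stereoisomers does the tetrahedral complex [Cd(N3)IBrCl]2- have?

2

All four vertices of a tetrahedron are equivalent and mutually adjacent, so cis/trans isomerism cannot arise.
Only one geometric arrangement is possible; it has no improper symmetry element, so it exists as a pair of enantiomers (2 stereoisomers).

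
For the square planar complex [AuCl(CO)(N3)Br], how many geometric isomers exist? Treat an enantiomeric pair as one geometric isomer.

3

Systematic placement gives 3 geometric isomers: (Br/Cl trans, CO/N3 trans); (Br/N3 trans, CO/Cl trans); (Br/CO trans, Cl/N3 trans).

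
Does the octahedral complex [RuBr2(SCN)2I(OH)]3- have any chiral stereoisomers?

yes

In an octahedral complex each vertex has one trans partner and four cis neighbours.
There are 6 geometric isomers: Br trans, SCN trans; Br trans, SCN cis; Br cis, SCN trans; Br cis, SCN cis (3 arrangements, 2 chiral).
Of these, 2 lack any improper symmetry element and so occur as enantiomeric pairs, giving 6 + 2 = 8 stereoisomers in total.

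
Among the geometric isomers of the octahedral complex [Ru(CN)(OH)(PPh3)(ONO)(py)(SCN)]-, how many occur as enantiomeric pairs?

The six octahedral sites form three mutually perpendicular trans pairs.
Placing the ligands in turn and identifying arrangements related by rotation or reflection leaves 15 distinct geometric isomers.
Of these, 15 lack any improper symmetry element and so occur as enantiomeric pairs, giving 15 + 15 = 30 stereoisomers in total.

15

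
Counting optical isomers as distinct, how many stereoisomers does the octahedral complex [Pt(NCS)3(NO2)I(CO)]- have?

5

An octahedron has six vertices in three trans pairs; every non-trans pair is cis.
The distinct arrangements are (4 in all): NCS mer (3 arrangements); NCS fac (chiral).
One of these lacks any improper symmetry element and so occurs as an enantiomeric pair, giving 4 + 1 = 5 stereoisomers in total.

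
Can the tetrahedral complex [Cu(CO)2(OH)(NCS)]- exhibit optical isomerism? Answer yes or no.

All four vertices of a tetrahedron are equivalent and mutually adjacent, so cis/trans isomerism cannot arise.
Only one geometric arrangement is possible.

no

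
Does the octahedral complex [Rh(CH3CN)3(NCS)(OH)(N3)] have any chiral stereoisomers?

yes

An octahedron has six vertices in three trans pairs; every non-trans pair is cis.
Working through the distinct placements yields 4 geometric isomers: CH3CN mer (3 arrangements); CH3CN fac (chiral).
One of these lacks any improper symmetry element and so occurs as an enantiomeric pair, giving 4 + 1 = 5 stereoisomers in total.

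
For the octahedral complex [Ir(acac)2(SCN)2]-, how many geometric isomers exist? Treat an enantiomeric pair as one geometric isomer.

2

The six octahedral sites form three mutually perpendicular trans pairs.
Each acac is bidentate and must span two cis positions.
The distinct arrangements are (2 in all): SCN trans; SCN cis (chiral).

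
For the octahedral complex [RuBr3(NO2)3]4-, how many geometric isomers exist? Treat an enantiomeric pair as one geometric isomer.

2

An octahedron has six vertices in three trans pairs; every non-trans pair is cis.
The distinct arrangements are (2 in all): Br mer; Br fac.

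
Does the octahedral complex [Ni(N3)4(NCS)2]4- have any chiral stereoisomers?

no

There are 2 geometric isomers: NCS trans; NCS cis.
Each arrangement has an internal mirror plane or centre of symmetry, so none is chiral.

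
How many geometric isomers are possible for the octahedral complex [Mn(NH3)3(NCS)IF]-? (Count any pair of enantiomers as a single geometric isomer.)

In an octahedral complex each vertex has one trans partner and four cis neighbours.
There are 4 geometric isomers: NH3 mer (3 arrangements); NH3 fac (chiral).

4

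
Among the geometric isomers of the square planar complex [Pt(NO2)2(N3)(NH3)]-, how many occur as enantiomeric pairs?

Working through the distinct placements yields 2 geometric isomers: NO2 cis; NO2 trans.
Each arrangement has an internal mirror plane or centre of symmetry, so none is chiral.

0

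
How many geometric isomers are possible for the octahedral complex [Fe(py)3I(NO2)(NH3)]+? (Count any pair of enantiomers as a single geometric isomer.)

4

Systematic placement gives 4 geometric isomers: py mer (3 arrangements); py fac (chiral).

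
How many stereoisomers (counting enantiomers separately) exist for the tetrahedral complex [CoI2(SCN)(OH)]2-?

1

In a tetrahedral complex all four positions are equivalent and every pair of ligands is adjacent — there is no cis/trans distinction.
Only one geometric arrangement is possible.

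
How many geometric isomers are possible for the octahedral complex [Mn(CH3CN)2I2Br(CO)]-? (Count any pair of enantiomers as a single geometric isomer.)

The six octahedral sites form three mutually perpendicular trans pairs.
The distinct arrangements are (6 in all): CH3CN cis, I trans; CH3CN cis, I cis (3 arrangements, 2 chiral); CH3CN trans, I trans; CH3CN trans, I cis.

6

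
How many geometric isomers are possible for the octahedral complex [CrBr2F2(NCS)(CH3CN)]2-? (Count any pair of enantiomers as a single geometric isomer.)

6

The six octahedral sites form three mutually perpendicular trans pairs.
The distinct arrangements are (6 in all): Br trans, F cis; Br trans, F trans; Br cis, F cis (3 arrangements, 2 chiral); Br cis, F trans.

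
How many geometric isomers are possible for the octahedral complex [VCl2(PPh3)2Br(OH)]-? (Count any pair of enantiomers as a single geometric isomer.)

6

The six octahedral sites form three mutually perpendicular trans pairs.
The distinct arrangements are (6 in all): Cl cis, PPh3 trans; Cl cis, PPh3 cis (3 arrangements, 2 chiral); Cl trans, PPh3 trans; Cl trans, PPh3 cis.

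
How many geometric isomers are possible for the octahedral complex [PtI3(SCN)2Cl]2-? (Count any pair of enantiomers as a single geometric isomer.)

3

The six octahedral sites form three mutually perpendicular trans pairs.
Systematic placement gives 3 geometric isomers: I mer, SCN trans; I fac, SCN cis; I mer, SCN cis.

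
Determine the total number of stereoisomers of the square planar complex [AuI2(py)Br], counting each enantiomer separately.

In a square planar complex each vertex has one trans partner and two cis neighbours.
The distinct arrangements are (2 in all): I cis; I trans.
Each arrangement has an internal mirror plane or centre of symmetry, so none is chiral.

2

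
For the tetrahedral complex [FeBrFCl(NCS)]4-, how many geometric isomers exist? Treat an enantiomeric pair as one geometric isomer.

1

Only one geometric arrangement is possible; it has no improper symmetry element, so it exists as a pair of enantiomers (2 stereoisomers).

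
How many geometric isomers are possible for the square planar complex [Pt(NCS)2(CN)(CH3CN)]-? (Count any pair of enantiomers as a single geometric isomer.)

A square has two trans pairs of vertices; adjacent vertices are cis.
Systematic placement gives 2 geometric isomers: NCS cis; NCS trans.

2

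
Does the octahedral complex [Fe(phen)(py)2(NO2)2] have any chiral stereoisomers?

yes

Each phen is bidentate and must span two cis positions.
Working through the distinct placements yields 3 geometric isomers: py cis, NO2 trans; py trans, NO2 cis; py cis, NO2 cis (chiral).
One of these lacks any improper symmetry element and so occurs as an enantiomeric pair, giving 3 + 1 = 4 stereoisomers in total.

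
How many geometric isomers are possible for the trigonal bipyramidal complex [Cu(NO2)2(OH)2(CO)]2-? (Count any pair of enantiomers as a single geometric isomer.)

In a trigonal bipyramid the two axial positions differ from the three equatorial ones.
Placing the ligands in turn and identifying arrangements related by rotation or reflection leaves 5 distinct geometric isomers.

5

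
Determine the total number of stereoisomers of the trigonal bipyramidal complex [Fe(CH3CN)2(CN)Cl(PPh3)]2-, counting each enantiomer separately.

10

A trigonal bipyramid has two axial and three equatorial sites, which are chemically inequivalent.
Systematic enumeration (placing each ligand type in turn and discarding arrangements equivalent by rotation or reflection) gives 7 geometric isomers.
Of these, 3 lack any improper symmetry element and so occur as enantiomeric pairs, giving 7 + 3 = 10 stereoisomers in total.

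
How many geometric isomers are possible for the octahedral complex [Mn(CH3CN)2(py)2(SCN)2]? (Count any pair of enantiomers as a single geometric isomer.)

The six octahedral sites form three mutually perpendicular trans pairs.
Working through the distinct placements yields 5 geometric isomers: CH3CN trans, py trans, SCN trans; CH3CN trans, py cis, SCN cis; CH3CN cis, py trans, SCN cis; CH3CN cis, py cis, SCN cis (chiral); CH3CN cis, py cis, SCN trans.

5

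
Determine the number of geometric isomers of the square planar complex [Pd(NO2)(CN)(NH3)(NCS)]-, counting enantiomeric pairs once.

3

Systematic placement gives 3 geometric isomers: (CN/NH3 trans, NCS/NO2 trans); (CN/NO2 trans, NCS/NH3 trans); (CN/NCS trans, NH3/NO2 trans).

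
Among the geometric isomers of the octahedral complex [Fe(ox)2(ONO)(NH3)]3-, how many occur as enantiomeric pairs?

An octahedron has six vertices in three trans pairs; every non-trans pair is cis.
Each ox is bidentate and must span two cis positions.
Working through the distinct placements yields 2 geometric isomers: ONO and NH3 mutually trans; ONO and NH3 mutually cis (chiral).
One of these lacks any improper symmetry element and so occurs as an enantiomeric pair, giving 2 + 1 = 3 stereoisomers in total.

1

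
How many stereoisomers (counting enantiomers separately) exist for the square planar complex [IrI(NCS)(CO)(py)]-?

A square has two trans pairs of vertices; adjacent vertices are cis.
The distinct arrangements are (3 in all): (CO/NCS trans, I/py trans); (CO/py trans, I/NCS trans); (CO/I trans, NCS/py trans).
Each arrangement has an internal mirror plane or centre of symmetry, so none is chiral.

3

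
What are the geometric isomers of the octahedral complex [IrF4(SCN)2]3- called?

cis and trans

Working through the distinct placements yields 2 geometric isomers: SCN trans; SCN cis.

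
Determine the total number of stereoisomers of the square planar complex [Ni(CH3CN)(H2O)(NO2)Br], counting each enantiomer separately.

Systematic placement gives 3 geometric isomers: (Br/H2O trans, CH3CN/NO2 trans); (Br/NO2 trans, CH3CN/H2O trans); (Br/CH3CN trans, H2O/NO2 trans).
Each arrangement has an internal mirror plane or centre of symmetry, so none is chiral.

3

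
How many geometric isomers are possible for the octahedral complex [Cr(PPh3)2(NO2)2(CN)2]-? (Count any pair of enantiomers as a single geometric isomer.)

In an octahedral complex each vertex has one trans partner and four cis neighbours.
There are 5 geometric isomers: PPh3 trans, NO2 trans, CN trans; PPh3 cis, NO2 cis, CN trans; PPh3 trans, NO2 cis, CN cis; PPh3 cis, NO2 cis, CN cis (chiral); PPh3 cis, NO2 trans, CN cis.

5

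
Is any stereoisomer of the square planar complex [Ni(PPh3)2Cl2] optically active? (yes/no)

no

In a square planar complex each vertex has one trans partner and two cis neighbours.
The distinct arrangements are (2 in all): PPh3 cis; PPh3 trans.
Each arrangement has an internal mirror plane or centre of symmetry, so none is chiral.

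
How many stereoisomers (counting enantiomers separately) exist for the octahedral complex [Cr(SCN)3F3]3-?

In an octahedral complex each vertex has one trans partner and four cis neighbours.
Systematic placement gives 2 geometric isomers: SCN mer; SCN fac.
Each arrangement has an internal mirror plane or centre of symmetry, so none is chiral.

2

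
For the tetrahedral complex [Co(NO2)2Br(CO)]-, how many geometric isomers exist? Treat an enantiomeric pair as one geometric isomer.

In a tetrahedral complex all four positions are equivalent and every pair of ligands is adjacent — there is no cis/trans distinction.
Only one geometric arrangement is possible.

1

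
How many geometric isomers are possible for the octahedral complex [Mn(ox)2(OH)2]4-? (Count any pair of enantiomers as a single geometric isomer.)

2

In an octahedral complex each vertex has one trans partner and four cis neighbours.
Each ox is bidentate and must span two cis positions.
Working through the distinct placements yields 2 geometric isomers: OH trans; OH cis (chiral).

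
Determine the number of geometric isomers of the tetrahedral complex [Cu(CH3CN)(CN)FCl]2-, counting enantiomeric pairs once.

1

All four vertices of a tetrahedron are equivalent and mutually adjacent, so cis/trans isomerism cannot arise.
Only one geometric arrangement is possible; it has no improper symmetry element, so it exists as a pair of enantiomers (2 stereoisomers).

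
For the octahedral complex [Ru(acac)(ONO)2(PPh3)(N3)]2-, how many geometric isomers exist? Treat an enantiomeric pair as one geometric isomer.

The six octahedral sites form three mutually perpendicular trans pairs.
Each acac is bidentate and must span two cis positions.
Systematic placement gives 4 geometric isomers: ONO cis (3 arrangements, 2 chiral); ONO trans.

4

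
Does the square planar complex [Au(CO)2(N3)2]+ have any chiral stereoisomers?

A square has two trans pairs of vertices; adjacent vertices are cis.
There are 2 geometric isomers: CO cis; CO trans.
Each arrangement has an internal mirror plane or centre of symmetry, so none is chiral.

no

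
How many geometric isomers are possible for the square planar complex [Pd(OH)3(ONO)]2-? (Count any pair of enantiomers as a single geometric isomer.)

A square has two trans pairs of vertices; adjacent vertices are cis.
Only one geometric arrangement is possible.

1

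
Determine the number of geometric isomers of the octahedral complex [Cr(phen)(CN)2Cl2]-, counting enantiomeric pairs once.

Each phen is bidentate and must span two cis positions.
Systematic placement gives 3 geometric isomers: CN trans, Cl cis; CN cis, Cl cis (chiral); CN cis, Cl trans.

3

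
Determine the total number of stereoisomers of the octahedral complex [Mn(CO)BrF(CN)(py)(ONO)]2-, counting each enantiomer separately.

30

In an octahedral complex each vertex has one trans partner and four cis neighbours.
Exhaustive case analysis gives 15 geometric isomers.
Of these, 15 lack any improper symmetry element and so occur as enantiomeric pairs, giving 15 + 15 = 30 stereoisomers in total.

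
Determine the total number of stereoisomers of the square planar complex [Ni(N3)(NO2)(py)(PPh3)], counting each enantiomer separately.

A square has two trans pairs of vertices; adjacent vertices are cis.
There are 3 geometric isomers: (N3/PPh3 trans, NO2/py trans); (N3/py trans, NO2/PPh3 trans); (N3/NO2 trans, PPh3/py trans).
Each arrangement has an internal mirror plane or centre of symmetry, so none is chiral.

3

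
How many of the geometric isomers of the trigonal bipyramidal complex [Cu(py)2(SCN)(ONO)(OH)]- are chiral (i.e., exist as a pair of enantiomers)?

3

A trigonal bipyramid has two axial and three equatorial sites, which are chemically inequivalent.
Exhaustive case analysis gives 7 geometric isomers.
Of these, 3 lack any improper symmetry element and so occur as enantiomeric pairs, giving 7 + 3 = 10 stereoisomers in total.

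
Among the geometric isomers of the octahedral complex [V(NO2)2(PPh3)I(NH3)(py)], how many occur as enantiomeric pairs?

The six octahedral sites form three mutually perpendicular trans pairs.
Placing the ligands in turn and identifying arrangements related by rotation or reflection leaves 9 distinct geometric isomers.
Of these, 6 lack any improper symmetry element and so occur as enantiomeric pairs, giving 9 + 6 = 15 stereoisomers in total.

6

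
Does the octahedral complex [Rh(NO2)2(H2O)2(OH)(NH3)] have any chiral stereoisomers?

An octahedron has six vertices in three trans pairs; every non-trans pair is cis.
Systematic placement gives 6 geometric isomers: NO2 cis, H2O trans; NO2 trans, H2O trans; NO2 cis, H2O cis (3 arrangements, 2 chiral); NO2 trans, H2O cis.
Of these, 2 lack any improper symmetry element and so occur as enantiomeric pairs, giving 6 + 2 = 8 stereoisomers in total.

yes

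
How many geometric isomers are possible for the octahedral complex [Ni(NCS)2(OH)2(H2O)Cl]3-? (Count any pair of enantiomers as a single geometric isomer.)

6

An octahedron has six vertices in three trans pairs; every non-trans pair is cis.
Working through the distinct placements yields 6 geometric isomers: NCS trans, OH trans; NCS cis, OH cis (3 arrangements, 2 chiral); NCS cis, OH trans; NCS trans, OH cis.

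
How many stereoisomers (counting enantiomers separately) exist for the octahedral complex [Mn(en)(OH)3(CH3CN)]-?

2

In an octahedral complex each vertex has one trans partner and four cis neighbours.
Each en is bidentate and must span two cis positions.
The distinct arrangements are (2 in all): OH fac; OH mer.
Each arrangement has an internal mirror plane or centre of symmetry, so none is chiral.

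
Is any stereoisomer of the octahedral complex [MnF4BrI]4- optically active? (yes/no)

An octahedron has six vertices in three trans pairs; every non-trans pair is cis.
Systematic placement gives 2 geometric isomers: Br and I mutually cis; Br and I mutually trans.
Each arrangement has an internal mirror plane or centre of symmetry, so none is chiral.

no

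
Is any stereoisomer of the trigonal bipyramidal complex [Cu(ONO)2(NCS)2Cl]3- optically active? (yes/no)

A trigonal bipyramid has two axial and three equatorial sites, which are chemically inequivalent.
Placing the ligands in turn and identifying arrangements related by rotation or reflection leaves 5 distinct geometric isomers.
One of these lacks any improper symmetry element and so occurs as an enantiomeric pair, giving 5 + 1 = 6 stereoisomers in total.

yes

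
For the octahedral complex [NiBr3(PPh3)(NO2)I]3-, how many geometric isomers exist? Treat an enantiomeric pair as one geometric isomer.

4

In an octahedral complex each vertex has one trans partner and four cis neighbours.
Working through the distinct placements yields 4 geometric isomers: Br mer (3 arrangements); Br fac (chiral).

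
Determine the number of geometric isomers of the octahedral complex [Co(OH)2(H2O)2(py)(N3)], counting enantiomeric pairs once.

6

An octahedron has six vertices in three trans pairs; every non-trans pair is cis.
The distinct arrangements are (6 in all): OH cis, H2O trans; OH trans, H2O trans; OH cis, H2O cis (3 arrangements, 2 chiral); OH trans, H2O cis.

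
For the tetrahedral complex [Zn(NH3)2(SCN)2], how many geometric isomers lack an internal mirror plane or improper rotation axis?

0

In a tetrahedral complex all four positions are equivalent and every pair of ligands is adjacent — there is no cis/trans distinction.
Only one geometric arrangement is possible.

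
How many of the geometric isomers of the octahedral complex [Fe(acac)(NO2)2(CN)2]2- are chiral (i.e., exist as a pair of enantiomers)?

1

Each acac is bidentate and must span two cis positions.
Working through the distinct placements yields 3 geometric isomers: NO2 cis, CN trans; NO2 cis, CN cis (chiral); NO2 trans, CN cis.
One of these lacks any improper symmetry element and so occurs as an enantiomeric pair, giving 3 + 1 = 4 stereoisomers in total.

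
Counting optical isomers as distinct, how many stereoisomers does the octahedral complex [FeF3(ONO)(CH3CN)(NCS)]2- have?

5

An octahedron has six vertices in three trans pairs; every non-trans pair is cis.
Working through the distinct placements yields 4 geometric isomers: F mer (3 arrangements); F fac (chiral).
One of these lacks any improper symmetry element and so occurs as an enantiomeric pair, giving 4 + 1 = 5 stereoisomers in total.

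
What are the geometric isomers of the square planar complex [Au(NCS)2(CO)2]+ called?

Systematic placement gives 2 geometric isomers: NCS cis; NCS trans.

cis and trans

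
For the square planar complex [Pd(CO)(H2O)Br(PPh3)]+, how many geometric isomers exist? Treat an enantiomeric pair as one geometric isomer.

3

The distinct arrangements are (3 in all): (Br/H2O trans, CO/PPh3 trans); (Br/PPh3 trans, CO/H2O trans); (Br/CO trans, H2O/PPh3 trans).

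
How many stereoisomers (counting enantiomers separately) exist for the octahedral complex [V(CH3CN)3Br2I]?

The six octahedral sites form three mutually perpendicular trans pairs.
There are 3 geometric isomers: CH3CN mer, Br trans; CH3CN fac, Br cis; CH3CN mer, Br cis.
Each arrangement has an internal mirror plane or centre of symmetry, so none is chiral.

3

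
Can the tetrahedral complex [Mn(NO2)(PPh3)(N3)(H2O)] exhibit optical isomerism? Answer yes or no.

All four vertices of a tetrahedron are equivalent and mutually adjacent, so cis/trans isomerism cannot arise.
Only one geometric arrangement is possible; it has no improper symmetry element, so it exists as a pair of enantiomers (2 stereoisomers).

yes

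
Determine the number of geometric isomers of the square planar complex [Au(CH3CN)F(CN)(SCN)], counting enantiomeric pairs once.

3

A square has two trans pairs of vertices; adjacent vertices are cis.
Working through the distinct placements yields 3 geometric isomers: (CH3CN/F trans, CN/SCN trans); (CH3CN/SCN trans, CN/F trans); (CH3CN/CN trans, F/SCN trans).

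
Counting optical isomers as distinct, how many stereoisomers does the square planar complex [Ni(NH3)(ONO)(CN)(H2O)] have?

A square has two trans pairs of vertices; adjacent vertices are cis.
There are 3 geometric isomers: (CN/NH3 trans, H2O/ONO trans); (CN/ONO trans, H2O/NH3 trans); (CN/H2O trans, NH3/ONO trans).
Each arrangement has an internal mirror plane or centre of symmetry, so none is chiral.

3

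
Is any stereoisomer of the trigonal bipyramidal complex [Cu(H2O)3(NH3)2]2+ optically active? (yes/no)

A trigonal bipyramid has two axial and three equatorial sites, which are chemically inequivalent.
Systematic placement gives 3 geometric isomers: NH3 both equatorial; NH3 one axial, one equatorial; NH3 both axial.
Each arrangement has an internal mirror plane or centre of symmetry, so none is chiral.

no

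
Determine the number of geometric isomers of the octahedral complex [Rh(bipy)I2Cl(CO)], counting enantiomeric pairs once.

Each bipy is bidentate and must span two cis positions.
The distinct arrangements are (4 in all): I cis (3 arrangements, 2 chiral); I trans.

4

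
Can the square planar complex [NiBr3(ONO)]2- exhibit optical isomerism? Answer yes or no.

In a square planar complex each vertex has one trans partner and two cis neighbours.
Only one geometric arrangement is possible.

no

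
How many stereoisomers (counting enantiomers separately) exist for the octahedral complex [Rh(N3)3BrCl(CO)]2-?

The six octahedral sites form three mutually perpendicular trans pairs.
Working through the distinct placements yields 4 geometric isomers: N3 mer (3 arrangements); N3 fac (chiral).
One of these lacks any improper symmetry element and so occurs as an enantiomeric pair, giving 4 + 1 = 5 stereoisomers in total.

5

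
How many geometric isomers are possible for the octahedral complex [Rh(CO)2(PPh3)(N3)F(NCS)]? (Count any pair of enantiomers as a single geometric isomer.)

9

Systematic enumeration (placing each ligand type in turn and discarding arrangements equivalent by rotation or reflection) gives 9 geometric isomers.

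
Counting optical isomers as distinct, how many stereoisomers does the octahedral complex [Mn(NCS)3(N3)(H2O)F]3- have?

Systematic placement gives 4 geometric isomers: NCS mer (3 arrangements); NCS fac (chiral).
One of these lacks any improper symmetry element and so occurs as an enantiomeric pair, giving 4 + 1 = 5 stereoisomers in total.

5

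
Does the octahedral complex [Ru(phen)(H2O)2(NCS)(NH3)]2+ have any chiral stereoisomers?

Each phen is bidentate and must span two cis positions.
There are 4 geometric isomers: H2O trans; H2O cis (3 arrangements, 2 chiral).
Of these, 2 lack any improper symmetry element and so occur as enantiomeric pairs, giving 4 + 2 = 6 stereoisomers in total.

yes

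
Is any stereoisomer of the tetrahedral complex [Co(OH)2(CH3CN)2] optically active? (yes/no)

Only one geometric arrangement is possible.

no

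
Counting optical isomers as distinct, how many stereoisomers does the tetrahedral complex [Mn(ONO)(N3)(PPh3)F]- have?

Only one geometric arrangement is possible; it has no improper symmetry element, so it exists as a pair of enantiomers (2 stereoisomers).

2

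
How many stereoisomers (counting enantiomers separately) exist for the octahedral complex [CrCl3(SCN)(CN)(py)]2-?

5

In an octahedral complex each vertex has one trans partner and four cis neighbours.
Working through the distinct placements yields 4 geometric isomers: Cl mer (3 arrangements); Cl fac (chiral).
One of these lacks any improper symmetry element and so occurs as an enantiomeric pair, giving 4 + 1 = 5 stereoisomers in total.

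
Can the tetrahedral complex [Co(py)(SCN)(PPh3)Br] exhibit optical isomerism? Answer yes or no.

yes

Only one geometric arrangement is possible; it has no improper symmetry element, so it exists as a pair of enantiomers (2 stereoisomers).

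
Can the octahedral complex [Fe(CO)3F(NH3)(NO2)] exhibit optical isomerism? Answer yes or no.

yes

The six octahedral sites form three mutually perpendicular trans pairs.
The distinct arrangements are (4 in all): CO mer (3 arrangements); CO fac (chiral).
One of these lacks any improper symmetry element and so occurs as an enantiomeric pair, giving 4 + 1 = 5 stereoisomers in total.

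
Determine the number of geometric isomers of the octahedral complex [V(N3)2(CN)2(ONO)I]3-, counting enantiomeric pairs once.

The six octahedral sites form three mutually perpendicular trans pairs.
There are 6 geometric isomers: N3 cis, CN trans; N3 trans, CN trans; N3 cis, CN cis (3 arrangements, 2 chiral); N3 trans, CN cis.

6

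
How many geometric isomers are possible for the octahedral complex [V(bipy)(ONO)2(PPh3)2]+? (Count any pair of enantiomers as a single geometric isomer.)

3

An octahedron has six vertices in three trans pairs; every non-trans pair is cis.
Each bipy is bidentate and must span two cis positions.
There are 3 geometric isomers: ONO trans, PPh3 cis; ONO cis, PPh3 cis (chiral); ONO cis, PPh3 trans.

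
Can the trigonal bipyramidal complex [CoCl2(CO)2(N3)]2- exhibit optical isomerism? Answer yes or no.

A trigonal bipyramid has two axial and three equatorial sites, which are chemically inequivalent.
Exhaustive case analysis gives 5 geometric isomers.
One of these lacks any improper symmetry element and so occurs as an enantiomeric pair, giving 5 + 1 = 6 stereoisomers in total.

yes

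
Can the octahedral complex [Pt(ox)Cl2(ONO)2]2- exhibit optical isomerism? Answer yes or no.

yes

An octahedron has six vertices in three trans pairs; every non-trans pair is cis.
Each ox is bidentate and must span two cis positions.
There are 3 geometric isomers: Cl trans, ONO cis; Cl cis, ONO cis (chiral); Cl cis, ONO trans.
One of these lacks any improper symmetry element and so occurs as an enantiomeric pair, giving 3 + 1 = 4 stereoisomers in total.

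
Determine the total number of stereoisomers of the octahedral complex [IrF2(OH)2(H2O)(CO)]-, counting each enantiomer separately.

The distinct arrangements are (6 in all): F cis, OH trans; F cis, OH cis (3 arrangements, 2 chiral); F trans, OH trans; F trans, OH cis.
Of these, 2 lack any improper symmetry element and so occur as enantiomeric pairs, giving 6 + 2 = 8 stereoisomers in total.

8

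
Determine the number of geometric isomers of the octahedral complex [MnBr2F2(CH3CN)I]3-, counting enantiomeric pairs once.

An octahedron has six vertices in three trans pairs; every non-trans pair is cis.
The distinct arrangements are (6 in all): Br trans, F cis; Br trans, F trans; Br cis, F cis (3 arrangements, 2 chiral); Br cis, F trans.

6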